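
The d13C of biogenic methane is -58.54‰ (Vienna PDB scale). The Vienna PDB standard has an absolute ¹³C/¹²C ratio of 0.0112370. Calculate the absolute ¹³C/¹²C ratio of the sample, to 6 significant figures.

0.0105792

R_sample = R_standard × (d13C/1000 + 1)
R_sample = 0.0112370 × (-58.54/1000 + 1) = 0.0112370 × 0.941460
R_sample = 0.0105792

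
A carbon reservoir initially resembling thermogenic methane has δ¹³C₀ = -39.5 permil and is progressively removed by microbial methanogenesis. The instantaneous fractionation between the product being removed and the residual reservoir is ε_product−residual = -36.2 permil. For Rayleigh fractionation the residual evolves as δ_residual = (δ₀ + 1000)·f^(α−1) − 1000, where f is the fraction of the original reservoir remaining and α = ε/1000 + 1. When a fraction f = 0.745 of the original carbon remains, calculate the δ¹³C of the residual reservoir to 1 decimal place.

Rayleigh residual: δ_res = (δ₀ + 1000)·f^(α−1) − 1000
α = ε/1000 + 1 = 0.96380, so α − 1 = -0.03620
f^(α−1) = 0.745^(-0.03620) = 1.010713
δ_res = (-39.5 + 1000) × 1.010713 − 1000 = 970.790 − 1000 = -29.21 permil

-29.2 permil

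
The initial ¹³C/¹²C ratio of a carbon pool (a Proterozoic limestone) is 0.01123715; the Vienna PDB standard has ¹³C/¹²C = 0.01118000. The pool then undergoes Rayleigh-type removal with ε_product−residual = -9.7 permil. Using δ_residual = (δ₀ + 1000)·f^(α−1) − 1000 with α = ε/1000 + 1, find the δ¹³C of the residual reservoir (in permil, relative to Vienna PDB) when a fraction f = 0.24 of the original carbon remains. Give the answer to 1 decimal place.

δ₀ = (0.01123715/0.01118000 − 1)×1000 = (1.005112 − 1)×1000 = 5.112 permil
α − 1 = ε/1000 = -0.0097
f^(α−1) = 0.24^(-0.0097) = 1.013939
δ_res = (5.112 + 1000) × 1.013939 − 1000 = 1019.122 − 1000 = 19.12 permil

19.1 permil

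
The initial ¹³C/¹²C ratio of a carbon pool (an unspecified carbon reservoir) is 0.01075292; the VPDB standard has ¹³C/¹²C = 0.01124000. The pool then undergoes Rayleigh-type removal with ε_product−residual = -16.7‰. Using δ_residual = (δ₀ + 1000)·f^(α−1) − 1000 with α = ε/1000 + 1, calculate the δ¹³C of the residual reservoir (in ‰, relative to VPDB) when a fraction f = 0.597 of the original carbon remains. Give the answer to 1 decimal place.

δ₀ = (0.01075292/0.01124000 − 1)×1000 = (0.956665 − 1)×1000 = -43.335‰
α − 1 = ε/1000 = -0.0167
f^(α−1) = 0.597^(-0.0167) = 1.008652
δ_res = (-43.335 + 1000) × 1.008652 − 1000 = 964.942 − 1000 = -35.06‰

-35.1‰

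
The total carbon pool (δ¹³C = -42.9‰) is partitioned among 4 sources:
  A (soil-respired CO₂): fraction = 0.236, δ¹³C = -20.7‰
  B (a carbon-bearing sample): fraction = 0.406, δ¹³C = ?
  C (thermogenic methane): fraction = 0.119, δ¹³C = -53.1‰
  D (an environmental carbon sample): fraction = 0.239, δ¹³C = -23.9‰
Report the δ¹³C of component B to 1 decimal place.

Isotope mass balance: δ_bulk = Σ fᵢ·δᵢ.
-42.9 = 0.236×(-20.7) + 0.406×δ_B + 0.119×(-53.1) + 0.239×(-23.9)
0.406·δ_B = -42.9 − (-16.916) = -25.984
δ_B = -25.984 / 0.406 = -64.00‰

-64.0‰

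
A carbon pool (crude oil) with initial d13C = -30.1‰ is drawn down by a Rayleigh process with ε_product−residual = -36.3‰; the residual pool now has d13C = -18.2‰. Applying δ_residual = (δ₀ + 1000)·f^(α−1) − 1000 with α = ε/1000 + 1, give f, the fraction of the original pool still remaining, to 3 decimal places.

α − 1 = ε/1000 = -0.0363
(δ_res + 1000)/(δ₀ + 1000) = (-18.2 + 1000)/(-30.1 + 1000) = 981.8/969.9 = 1.012269
f = 1.012269^(1/-0.0363) = exp(ln(1.012269)/-0.0363) = exp(0.01219/-0.0363)
f = exp(-0.3359) = 0.7147

0.715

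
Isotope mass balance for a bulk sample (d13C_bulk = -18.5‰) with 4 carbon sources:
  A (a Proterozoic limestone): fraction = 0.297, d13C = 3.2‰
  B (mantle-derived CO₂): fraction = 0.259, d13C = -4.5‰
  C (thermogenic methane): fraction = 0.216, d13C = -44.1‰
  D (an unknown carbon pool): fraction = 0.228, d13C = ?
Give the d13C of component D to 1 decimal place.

Isotope mass balance: δ_bulk = Σ fᵢ·δᵢ.
-18.5 = 0.297×(3.2) + 0.259×(-4.5) + 0.216×(-44.1) + 0.228×δ_D
0.228·δ_D = -18.5 − (-9.741) = -8.759
δ_D = -8.759 / 0.228 = -38.42‰

-38.4‰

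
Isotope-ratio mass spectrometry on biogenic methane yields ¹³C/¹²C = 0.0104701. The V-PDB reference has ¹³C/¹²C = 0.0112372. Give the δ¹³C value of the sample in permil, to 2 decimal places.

δ¹³C = (R_sample / R_standard − 1) × 1000
R_sample / R_standard = 0.0104701 / 0.0112372 = 0.931736
δ¹³C = (0.931736 − 1) × 1000 = -68.264 permil

-68.26 permil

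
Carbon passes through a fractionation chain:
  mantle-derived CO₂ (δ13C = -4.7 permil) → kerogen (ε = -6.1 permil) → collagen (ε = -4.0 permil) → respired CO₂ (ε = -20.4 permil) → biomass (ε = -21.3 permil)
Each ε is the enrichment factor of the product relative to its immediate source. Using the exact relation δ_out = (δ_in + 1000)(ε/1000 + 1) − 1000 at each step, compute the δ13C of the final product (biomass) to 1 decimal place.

step 1: δ = (-4.70 + 1000)·(-6.1/1000 + 1) − 1000 = -10.77 permil
step 2: δ = (-10.77 + 1000)·(-4.0/1000 + 1) − 1000 = -14.73 permil
step 3: δ = (-14.73 + 1000)·(-20.4/1000 + 1) − 1000 = -34.83 permil
step 4: δ = (-34.83 + 1000)·(-21.3/1000 + 1) − 1000 = -55.39 permil

-55.4 permil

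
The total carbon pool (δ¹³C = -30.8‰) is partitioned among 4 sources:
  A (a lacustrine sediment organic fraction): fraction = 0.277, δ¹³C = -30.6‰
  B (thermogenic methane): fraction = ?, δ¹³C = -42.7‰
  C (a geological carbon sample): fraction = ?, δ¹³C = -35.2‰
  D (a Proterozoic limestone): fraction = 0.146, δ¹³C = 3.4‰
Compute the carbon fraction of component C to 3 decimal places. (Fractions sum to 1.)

Let f_C and f_B be the unknown fractions; fractions sum to 1 so f_C + f_B = 0.577.
Mass balance: Σ fᵢ·δᵢ = δ_bulk ⇒ f_C·(-35.2) + f_B·(-42.7) = -30.8 − (-7.980) = -22.820
Substitute f_B = 0.577 − f_C:
f_C·(-35.2 − -42.7) = -22.820 − 0.577×(-42.7) = 1.818
f_C = 1.818 / 7.5 = 0.2424

0.242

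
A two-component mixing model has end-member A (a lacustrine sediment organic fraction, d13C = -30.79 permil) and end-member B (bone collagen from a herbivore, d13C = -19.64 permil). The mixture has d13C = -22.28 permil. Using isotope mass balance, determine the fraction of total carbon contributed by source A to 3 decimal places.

0.237

δ_mix = f_A·δ_A + (1 − f_A)·δ_B  ⇒  f_A = (δ_mix − δ_B)/(δ_A − δ_B)
f_A = (-22.28 − (-19.64)) / (-30.79 − (-19.64))
f_A = -2.64 / -11.15 = 0.2368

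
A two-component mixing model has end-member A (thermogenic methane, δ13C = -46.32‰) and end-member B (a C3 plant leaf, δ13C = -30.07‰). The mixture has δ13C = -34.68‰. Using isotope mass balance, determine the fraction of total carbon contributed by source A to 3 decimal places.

δ_mix = f_A·δ_A + (1 − f_A)·δ_B  ⇒  f_A = (δ_mix − δ_B)/(δ_A − δ_B)
f_A = (-34.68 − (-30.07)) / (-46.32 − (-30.07))
f_A = -4.61 / -16.25 = 0.2837

0.284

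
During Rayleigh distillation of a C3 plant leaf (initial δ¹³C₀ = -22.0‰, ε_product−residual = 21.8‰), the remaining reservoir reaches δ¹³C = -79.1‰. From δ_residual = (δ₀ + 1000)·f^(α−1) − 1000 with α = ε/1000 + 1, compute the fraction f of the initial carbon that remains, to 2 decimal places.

0.06

α − 1 = ε/1000 = 0.0218
(δ_res + 1000)/(δ₀ + 1000) = (-79.1 + 1000)/(-22.0 + 1000) = 920.9/978.0 = 0.941616
f = 0.941616^(1/0.0218) = exp(ln(0.941616)/0.0218) = exp(-0.06016/0.0218)
f = exp(-2.7596) = 0.0633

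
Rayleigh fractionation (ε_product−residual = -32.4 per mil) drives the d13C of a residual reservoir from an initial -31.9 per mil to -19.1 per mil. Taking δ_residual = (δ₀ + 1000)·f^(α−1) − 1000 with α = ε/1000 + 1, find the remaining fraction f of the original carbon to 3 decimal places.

0.667

α − 1 = ε/1000 = -0.0324
(δ_res + 1000)/(δ₀ + 1000) = (-19.1 + 1000)/(-31.9 + 1000) = 980.9/968.1 = 1.013222
f = 1.013222^(1/-0.0324) = exp(ln(1.013222)/-0.0324) = exp(0.01314/-0.0324)
f = exp(-0.4054) = 0.6667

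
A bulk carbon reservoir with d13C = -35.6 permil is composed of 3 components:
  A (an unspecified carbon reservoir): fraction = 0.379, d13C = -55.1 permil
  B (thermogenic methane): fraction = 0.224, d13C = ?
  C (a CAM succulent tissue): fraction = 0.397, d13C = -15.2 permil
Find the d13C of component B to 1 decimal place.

-38.8 permil

Isotope mass balance: δ_bulk = Σ fᵢ·δᵢ.
-35.6 = 0.379×(-55.1) + 0.224×δ_B + 0.397×(-15.2)
0.224·δ_B = -35.6 − (-26.917) = -8.683
δ_B = -8.683 / 0.224 = -38.76 permil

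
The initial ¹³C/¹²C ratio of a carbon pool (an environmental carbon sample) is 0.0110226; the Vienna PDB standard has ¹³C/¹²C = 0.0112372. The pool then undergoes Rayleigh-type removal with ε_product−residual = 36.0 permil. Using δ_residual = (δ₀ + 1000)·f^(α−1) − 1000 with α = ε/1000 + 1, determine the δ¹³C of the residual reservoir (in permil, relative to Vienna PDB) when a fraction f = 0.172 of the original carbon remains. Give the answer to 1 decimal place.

δ₀ = (0.0110226/0.0112372 − 1)×1000 = (0.980903 − 1)×1000 = -19.097 permil
α − 1 = ε/1000 = 0.0360
f^(α−1) = 0.172^(0.0360) = 0.938597
δ_res = (-19.097 + 1000) × 0.938597 − 1000 = 920.672 − 1000 = -79.33 permil

-79.3 permil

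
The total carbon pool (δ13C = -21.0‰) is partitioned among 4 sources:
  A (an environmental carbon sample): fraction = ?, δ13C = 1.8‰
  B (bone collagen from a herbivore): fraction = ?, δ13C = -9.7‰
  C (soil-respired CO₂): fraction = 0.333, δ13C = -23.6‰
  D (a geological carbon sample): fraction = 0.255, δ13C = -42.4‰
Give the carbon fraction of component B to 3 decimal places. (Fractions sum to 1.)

Let f_B and f_A be the unknown fractions; fractions sum to 1 so f_B + f_A = 0.412.
Mass balance: Σ fᵢ·δᵢ = δ_bulk ⇒ f_B·(-9.7) + f_A·(1.8) = -21.0 − (-18.671) = -2.329
Substitute f_A = 0.412 − f_B:
f_B·(-9.7 − 1.8) = -2.329 − 0.412×(1.8) = -3.071
f_B = -3.071 / -11.5 = 0.2670

0.267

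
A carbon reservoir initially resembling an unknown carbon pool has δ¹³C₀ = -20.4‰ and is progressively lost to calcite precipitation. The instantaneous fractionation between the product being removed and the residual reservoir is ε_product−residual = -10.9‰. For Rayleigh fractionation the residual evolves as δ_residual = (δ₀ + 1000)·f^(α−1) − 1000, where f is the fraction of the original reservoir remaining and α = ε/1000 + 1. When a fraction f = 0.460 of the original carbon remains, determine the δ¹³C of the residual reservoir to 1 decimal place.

-12.1‰

Rayleigh residual: δ_res = (δ₀ + 1000)·f^(α−1) − 1000
α = ε/1000 + 1 = 0.98910, so α − 1 = -0.01090
f^(α−1) = 0.460^(-0.01090) = 1.008500
δ_res = (-20.4 + 1000) × 1.008500 − 1000 = 987.927 − 1000 = -12.07‰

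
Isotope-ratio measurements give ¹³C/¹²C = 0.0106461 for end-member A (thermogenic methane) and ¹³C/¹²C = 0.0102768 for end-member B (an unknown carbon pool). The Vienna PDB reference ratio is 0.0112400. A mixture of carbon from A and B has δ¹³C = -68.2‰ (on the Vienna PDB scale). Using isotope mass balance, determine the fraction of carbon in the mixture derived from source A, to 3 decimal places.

0.532

δ_A = (0.0106461/0.0112400 − 1)×1000 = (0.947162 − 1)×1000 = -52.838‰
δ_B = (0.0102768/0.0112400 − 1)×1000 = (0.914306 − 1)×1000 = -85.694‰
f_A = (δ_mix − δ_B)/(δ_A − δ_B) = (-68.2 − (-85.694))/(-52.838 − (-85.694))
f_A = 17.494 / 32.856 = 0.5324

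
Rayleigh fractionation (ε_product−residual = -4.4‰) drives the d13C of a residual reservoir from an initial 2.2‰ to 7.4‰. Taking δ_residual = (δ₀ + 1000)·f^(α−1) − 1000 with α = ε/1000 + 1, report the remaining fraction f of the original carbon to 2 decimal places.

0.31

α − 1 = ε/1000 = -0.0044
(δ_res + 1000)/(δ₀ + 1000) = (7.4 + 1000)/(2.2 + 1000) = 1007.4/1002.2 = 1.005189
f = 1.005189^(1/-0.0044) = exp(ln(1.005189)/-0.0044) = exp(0.00518/-0.0044)
f = exp(-1.1762) = 0.3085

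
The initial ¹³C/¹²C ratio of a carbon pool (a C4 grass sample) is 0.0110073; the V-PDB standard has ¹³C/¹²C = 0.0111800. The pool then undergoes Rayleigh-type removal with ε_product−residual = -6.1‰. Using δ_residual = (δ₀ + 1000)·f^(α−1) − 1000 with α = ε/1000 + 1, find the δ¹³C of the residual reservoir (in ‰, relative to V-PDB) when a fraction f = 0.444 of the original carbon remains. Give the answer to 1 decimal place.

δ₀ = (0.0110073/0.0111800 − 1)×1000 = (0.984553 − 1)×1000 = -15.447‰
α − 1 = ε/1000 = -0.0061
f^(α−1) = 0.444^(-0.0061) = 1.004965
δ_res = (-15.447 + 1000) × 1.004965 − 1000 = 989.441 − 1000 = -10.56‰

-10.6‰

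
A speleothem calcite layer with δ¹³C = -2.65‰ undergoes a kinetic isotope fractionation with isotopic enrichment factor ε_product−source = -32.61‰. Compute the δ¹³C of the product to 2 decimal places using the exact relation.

-35.17‰

To first order, δ_product ≈ δ_source + ε = -35.26‰.
Exactly, δ_product = (δ_source + 1000)·(ε/1000 + 1) − 1000.
δ_product = (-2.65 + 1000) × (-32.61/1000 + 1) − 1000
δ_product = -35.174‰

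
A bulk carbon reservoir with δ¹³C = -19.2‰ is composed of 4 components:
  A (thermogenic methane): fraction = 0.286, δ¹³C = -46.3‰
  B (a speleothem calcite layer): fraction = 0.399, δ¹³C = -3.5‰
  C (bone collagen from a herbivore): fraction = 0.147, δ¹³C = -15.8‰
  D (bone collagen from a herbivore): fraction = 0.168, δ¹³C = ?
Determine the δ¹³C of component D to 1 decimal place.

-13.3‰

Isotope mass balance: δ_bulk = Σ fᵢ·δᵢ.
-19.2 = 0.286×(-46.3) + 0.399×(-3.5) + 0.147×(-15.8) + 0.168×δ_D
0.168·δ_D = -19.2 − (-16.961) = -2.239
δ_D = -2.239 / 0.168 = -13.33‰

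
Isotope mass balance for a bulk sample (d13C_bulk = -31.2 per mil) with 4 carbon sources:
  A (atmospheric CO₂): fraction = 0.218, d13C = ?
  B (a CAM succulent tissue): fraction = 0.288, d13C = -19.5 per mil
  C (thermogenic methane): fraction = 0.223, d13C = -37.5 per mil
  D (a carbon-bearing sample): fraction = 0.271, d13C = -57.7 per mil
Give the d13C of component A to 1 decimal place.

Isotope mass balance: δ_bulk = Σ fᵢ·δᵢ.
-31.2 = 0.218×δ_A + 0.288×(-19.5) + 0.223×(-37.5) + 0.271×(-57.7)
0.218·δ_A = -31.2 − (-29.615) = -1.585
δ_A = -1.585 / 0.218 = -7.27 per mil

-7.3 per mil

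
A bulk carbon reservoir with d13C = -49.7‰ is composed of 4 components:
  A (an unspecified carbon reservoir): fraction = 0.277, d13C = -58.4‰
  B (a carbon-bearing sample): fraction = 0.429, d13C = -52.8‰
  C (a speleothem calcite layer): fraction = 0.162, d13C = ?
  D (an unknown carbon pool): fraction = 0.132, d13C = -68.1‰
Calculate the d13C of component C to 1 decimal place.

Isotope mass balance: δ_bulk = Σ fᵢ·δᵢ.
-49.7 = 0.277×(-58.4) + 0.429×(-52.8) + 0.162×δ_C + 0.132×(-68.1)
0.162·δ_C = -49.7 − (-47.817) = -1.883
δ_C = -1.883 / 0.162 = -11.62‰

-11.6‰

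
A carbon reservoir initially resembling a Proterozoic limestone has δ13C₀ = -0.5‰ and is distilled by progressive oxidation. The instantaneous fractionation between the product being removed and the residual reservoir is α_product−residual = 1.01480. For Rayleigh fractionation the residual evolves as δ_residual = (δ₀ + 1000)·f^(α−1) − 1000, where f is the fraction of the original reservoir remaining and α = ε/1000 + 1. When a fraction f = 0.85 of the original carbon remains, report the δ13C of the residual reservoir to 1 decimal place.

Rayleigh residual: δ_res = (δ₀ + 1000)·f^(α−1) − 1000
α − 1 = 0.01480
f^(α−1) = 0.85^(0.01480) = 0.997598
δ_res = (-0.5 + 1000) × 0.997598 − 1000 = 997.099 − 1000 = -2.90‰

-2.9‰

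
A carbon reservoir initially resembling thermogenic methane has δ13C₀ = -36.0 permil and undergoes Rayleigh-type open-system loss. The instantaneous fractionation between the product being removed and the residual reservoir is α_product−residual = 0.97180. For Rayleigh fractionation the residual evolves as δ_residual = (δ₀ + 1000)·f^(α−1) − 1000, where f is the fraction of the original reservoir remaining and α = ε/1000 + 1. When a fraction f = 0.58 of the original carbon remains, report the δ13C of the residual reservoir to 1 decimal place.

-21.1 permil

Rayleigh residual: δ_res = (δ₀ + 1000)·f^(α−1) − 1000
α − 1 = -0.02820
f^(α−1) = 0.58^(-0.02820) = 1.015480
δ_res = (-36.0 + 1000) × 1.015480 − 1000 = 978.923 − 1000 = -21.08 permil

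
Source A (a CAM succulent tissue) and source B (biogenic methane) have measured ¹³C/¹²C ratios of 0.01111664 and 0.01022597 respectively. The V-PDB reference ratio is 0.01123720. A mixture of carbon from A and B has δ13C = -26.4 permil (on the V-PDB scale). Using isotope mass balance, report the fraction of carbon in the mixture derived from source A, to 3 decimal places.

δ_A = (0.01111664/0.01123720 − 1)×1000 = (0.989271 − 1)×1000 = -10.729 permil
δ_B = (0.01022597/0.01123720 − 1)×1000 = (0.910011 − 1)×1000 = -89.989 permil
f_A = (δ_mix − δ_B)/(δ_A − δ_B) = (-26.4 − (-89.989))/(-10.729 − (-89.989))
f_A = 63.589 / 79.261 = 0.8023

0.802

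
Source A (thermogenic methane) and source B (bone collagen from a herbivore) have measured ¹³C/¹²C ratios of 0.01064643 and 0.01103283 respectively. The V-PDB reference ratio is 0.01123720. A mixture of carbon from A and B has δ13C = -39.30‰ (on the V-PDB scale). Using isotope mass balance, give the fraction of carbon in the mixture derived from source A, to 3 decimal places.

0.614

δ_A = (0.01064643/0.01123720 − 1)×1000 = (0.947427 − 1)×1000 = -52.573‰
δ_B = (0.01103283/0.01123720 − 1)×1000 = (0.981813 − 1)×1000 = -18.187‰
f_A = (δ_mix − δ_B)/(δ_A − δ_B) = (-39.30 − (-18.187))/(-52.573 − (-18.187))
f_A = -21.113 / -34.386 = 0.6140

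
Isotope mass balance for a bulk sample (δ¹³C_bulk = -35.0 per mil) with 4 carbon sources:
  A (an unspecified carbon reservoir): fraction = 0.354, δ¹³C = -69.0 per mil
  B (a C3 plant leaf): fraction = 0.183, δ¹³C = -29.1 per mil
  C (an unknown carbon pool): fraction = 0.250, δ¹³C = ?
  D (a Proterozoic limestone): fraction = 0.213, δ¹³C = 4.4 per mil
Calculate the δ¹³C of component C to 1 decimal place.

-24.7 per mil

Isotope mass balance: δ_bulk = Σ fᵢ·δᵢ.
-35.0 = 0.354×(-69.0) + 0.183×(-29.1) + 0.250×δ_C + 0.213×(4.4)
0.250·δ_C = -35.0 − (-28.814) = -6.186
δ_C = -6.186 / 0.250 = -24.74 per mil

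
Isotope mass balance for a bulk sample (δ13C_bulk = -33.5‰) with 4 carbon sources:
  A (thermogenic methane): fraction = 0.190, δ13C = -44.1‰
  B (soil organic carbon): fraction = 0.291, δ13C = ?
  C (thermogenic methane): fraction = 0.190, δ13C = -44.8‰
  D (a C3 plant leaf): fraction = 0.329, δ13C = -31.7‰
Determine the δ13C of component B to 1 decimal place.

-21.2‰

Isotope mass balance: δ_bulk = Σ fᵢ·δᵢ.
-33.5 = 0.190×(-44.1) + 0.291×δ_B + 0.190×(-44.8) + 0.329×(-31.7)
0.291·δ_B = -33.5 − (-27.320) = -6.180
δ_B = -6.180 / 0.291 = -21.24‰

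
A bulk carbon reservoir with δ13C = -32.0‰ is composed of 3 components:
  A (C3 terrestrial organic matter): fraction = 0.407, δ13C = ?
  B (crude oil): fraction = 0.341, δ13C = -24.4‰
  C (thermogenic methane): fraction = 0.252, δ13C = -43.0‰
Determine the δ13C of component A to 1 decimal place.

Isotope mass balance: δ_bulk = Σ fᵢ·δᵢ.
-32.0 = 0.407×δ_A + 0.341×(-24.4) + 0.252×(-43.0)
0.407·δ_A = -32.0 − (-19.156) = -12.844
δ_A = -12.844 / 0.407 = -31.56‰

-31.6‰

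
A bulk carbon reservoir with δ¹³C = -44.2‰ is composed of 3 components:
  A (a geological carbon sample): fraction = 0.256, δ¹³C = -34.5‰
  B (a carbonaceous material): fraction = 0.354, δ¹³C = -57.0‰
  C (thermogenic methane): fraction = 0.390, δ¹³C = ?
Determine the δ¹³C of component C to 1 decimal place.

Isotope mass balance: δ_bulk = Σ fᵢ·δᵢ.
-44.2 = 0.256×(-34.5) + 0.354×(-57.0) + 0.390×δ_C
0.390·δ_C = -44.2 − (-29.010) = -15.190
δ_C = -15.190 / 0.390 = -38.95‰

-38.9‰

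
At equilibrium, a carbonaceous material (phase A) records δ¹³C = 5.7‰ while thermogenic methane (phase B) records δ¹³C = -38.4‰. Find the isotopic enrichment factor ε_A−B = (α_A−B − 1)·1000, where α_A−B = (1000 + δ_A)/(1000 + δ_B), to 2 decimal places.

45.86‰

α_A−B = (1000 + 5.7) / (1000 + -38.4) = 1005.7 / 961.6 = 1.045861
ε_A−B = (1.045861 − 1) × 1000 = 45.861‰
(The approximation ε ≈ δ_A − δ_B would give 44.1‰.)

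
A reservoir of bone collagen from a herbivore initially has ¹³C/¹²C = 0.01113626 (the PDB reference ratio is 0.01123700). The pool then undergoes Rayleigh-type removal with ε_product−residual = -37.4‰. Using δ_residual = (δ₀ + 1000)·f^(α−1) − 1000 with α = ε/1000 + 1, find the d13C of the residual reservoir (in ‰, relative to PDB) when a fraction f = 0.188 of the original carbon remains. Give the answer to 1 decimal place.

δ₀ = (0.01113626/0.01123700 − 1)×1000 = (0.991035 − 1)×1000 = -8.965‰
α − 1 = ε/1000 = -0.0374
f^(α−1) = 0.188^(-0.0374) = 1.064502
δ_res = (-8.965 + 1000) × 1.064502 − 1000 = 1054.959 − 1000 = 54.96‰

55.0‰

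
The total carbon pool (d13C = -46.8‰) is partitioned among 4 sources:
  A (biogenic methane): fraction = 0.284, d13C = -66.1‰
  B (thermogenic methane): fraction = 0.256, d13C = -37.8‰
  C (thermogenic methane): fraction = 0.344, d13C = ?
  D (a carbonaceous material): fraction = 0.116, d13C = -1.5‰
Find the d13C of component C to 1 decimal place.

Isotope mass balance: δ_bulk = Σ fᵢ·δᵢ.
-46.8 = 0.284×(-66.1) + 0.256×(-37.8) + 0.344×δ_C + 0.116×(-1.5)
0.344·δ_C = -46.8 − (-28.623) = -18.177
δ_C = -18.177 / 0.344 = -52.84‰

-52.8‰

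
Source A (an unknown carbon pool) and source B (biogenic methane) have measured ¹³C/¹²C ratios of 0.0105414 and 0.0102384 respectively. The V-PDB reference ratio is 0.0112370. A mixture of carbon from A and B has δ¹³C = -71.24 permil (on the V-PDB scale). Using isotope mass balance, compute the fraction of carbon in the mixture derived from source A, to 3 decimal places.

δ_A = (0.0105414/0.0112370 − 1)×1000 = (0.938097 − 1)×1000 = -61.903 permil
δ_B = (0.0102384/0.0112370 − 1)×1000 = (0.911133 − 1)×1000 = -88.867 permil
f_A = (δ_mix − δ_B)/(δ_A − δ_B) = (-71.24 − (-88.867))/(-61.903 − (-88.867))
f_A = 17.627 / 26.964 = 0.6537

0.654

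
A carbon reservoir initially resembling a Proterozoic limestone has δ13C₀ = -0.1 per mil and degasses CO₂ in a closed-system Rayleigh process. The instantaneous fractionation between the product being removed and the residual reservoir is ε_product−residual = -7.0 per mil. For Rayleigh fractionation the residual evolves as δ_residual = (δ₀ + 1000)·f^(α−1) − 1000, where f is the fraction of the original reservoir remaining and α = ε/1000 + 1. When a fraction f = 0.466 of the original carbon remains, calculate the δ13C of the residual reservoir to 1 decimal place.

5.3 per mil

Rayleigh residual: δ_res = (δ₀ + 1000)·f^(α−1) − 1000
α = ε/1000 + 1 = 0.99300, so α − 1 = -0.00700
f^(α−1) = 0.466^(-0.00700) = 1.005359
δ_res = (-0.1 + 1000) × 1.005359 − 1000 = 1005.259 − 1000 = 5.26 per mil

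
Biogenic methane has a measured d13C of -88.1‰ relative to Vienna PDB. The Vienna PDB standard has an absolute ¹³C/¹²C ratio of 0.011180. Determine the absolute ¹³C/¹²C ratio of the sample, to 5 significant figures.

0.010195

R_sample = R_standard × (d13C/1000 + 1)
R_sample = 0.011180 × (-88.1/1000 + 1) = 0.011180 × 0.911900
R_sample = 0.0101950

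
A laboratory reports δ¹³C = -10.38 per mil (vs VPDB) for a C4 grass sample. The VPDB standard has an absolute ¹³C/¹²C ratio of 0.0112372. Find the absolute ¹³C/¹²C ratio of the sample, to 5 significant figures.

R_sample = R_standard × (δ¹³C/1000 + 1)
R_sample = 0.0112372 × (-10.38/1000 + 1) = 0.0112372 × 0.989620
R_sample = 0.0111206

0.011121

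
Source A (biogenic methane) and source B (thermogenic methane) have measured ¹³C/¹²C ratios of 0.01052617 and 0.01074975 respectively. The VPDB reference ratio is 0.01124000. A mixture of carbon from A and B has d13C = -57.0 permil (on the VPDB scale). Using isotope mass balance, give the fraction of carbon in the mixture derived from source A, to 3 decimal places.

δ_A = (0.01052617/0.01124000 − 1)×1000 = (0.936492 − 1)×1000 = -63.508 permil
δ_B = (0.01074975/0.01124000 − 1)×1000 = (0.956383 − 1)×1000 = -43.617 permil
f_A = (δ_mix − δ_B)/(δ_A − δ_B) = (-57.0 − (-43.617))/(-63.508 − (-43.617))
f_A = -13.383 / -19.891 = 0.6728

0.673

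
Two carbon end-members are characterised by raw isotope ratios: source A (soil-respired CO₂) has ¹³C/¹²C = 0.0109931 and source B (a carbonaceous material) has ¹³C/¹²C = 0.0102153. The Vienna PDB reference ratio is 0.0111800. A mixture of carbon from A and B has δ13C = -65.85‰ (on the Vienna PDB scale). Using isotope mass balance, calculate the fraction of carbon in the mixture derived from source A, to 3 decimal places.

δ_A = (0.0109931/0.0111800 − 1)×1000 = (0.983283 − 1)×1000 = -16.717‰
δ_B = (0.0102153/0.0111800 − 1)×1000 = (0.913712 − 1)×1000 = -86.288‰
f_A = (δ_mix − δ_B)/(δ_A − δ_B) = (-65.85 − (-86.288))/(-16.717 − (-86.288))
f_A = 20.438 / 69.571 = 0.2938

0.294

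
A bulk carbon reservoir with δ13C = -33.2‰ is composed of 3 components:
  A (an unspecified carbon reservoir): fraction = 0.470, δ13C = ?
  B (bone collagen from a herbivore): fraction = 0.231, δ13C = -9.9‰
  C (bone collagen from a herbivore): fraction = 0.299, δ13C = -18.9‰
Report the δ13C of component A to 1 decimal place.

-53.7‰

Isotope mass balance: δ_bulk = Σ fᵢ·δᵢ.
-33.2 = 0.470×δ_A + 0.231×(-9.9) + 0.299×(-18.9)
0.470·δ_A = -33.2 − (-7.938) = -25.262
δ_A = -25.262 / 0.470 = -53.75‰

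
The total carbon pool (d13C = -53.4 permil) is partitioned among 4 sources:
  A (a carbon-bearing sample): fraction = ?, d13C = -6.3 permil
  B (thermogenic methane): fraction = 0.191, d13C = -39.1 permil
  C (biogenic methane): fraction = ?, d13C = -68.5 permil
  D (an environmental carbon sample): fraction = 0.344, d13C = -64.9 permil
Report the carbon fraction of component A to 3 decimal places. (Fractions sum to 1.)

0.133

Let f_A and f_C be the unknown fractions; fractions sum to 1 so f_A + f_C = 0.465.
Mass balance: Σ fᵢ·δᵢ = δ_bulk ⇒ f_A·(-6.3) + f_C·(-68.5) = -53.4 − (-29.794) = -23.606
Substitute f_C = 0.465 − f_A:
f_A·(-6.3 − -68.5) = -23.606 − 0.465×(-68.5) = 8.246
f_A = 8.246 / 62.2 = 0.1326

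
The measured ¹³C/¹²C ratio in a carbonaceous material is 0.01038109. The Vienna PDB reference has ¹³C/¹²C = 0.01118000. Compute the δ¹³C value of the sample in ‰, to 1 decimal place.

δ¹³C = (R_sample / R_standard − 1) × 1000
R_sample / R_standard = 0.01038109 / 0.01118000 = 0.928541
δ¹³C = (0.928541 − 1) × 1000 = -71.46‰

-71.5‰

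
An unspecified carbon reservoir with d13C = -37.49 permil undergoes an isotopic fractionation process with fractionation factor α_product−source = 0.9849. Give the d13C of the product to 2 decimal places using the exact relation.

δ_product = (δ_source + 1000)·α − 1000
δ_product = (-37.49 + 1000) × 0.9849 − 1000
δ_product = 947.976 − 1000 = -52.024 permil

-52.02 permil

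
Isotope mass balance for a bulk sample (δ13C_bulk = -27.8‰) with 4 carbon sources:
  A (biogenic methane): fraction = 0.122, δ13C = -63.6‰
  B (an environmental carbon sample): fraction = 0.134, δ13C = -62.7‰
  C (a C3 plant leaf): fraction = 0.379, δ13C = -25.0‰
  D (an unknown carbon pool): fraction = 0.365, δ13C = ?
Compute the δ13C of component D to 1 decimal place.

Isotope mass balance: δ_bulk = Σ fᵢ·δᵢ.
-27.8 = 0.122×(-63.6) + 0.134×(-62.7) + 0.379×(-25.0) + 0.365×δ_D
0.365·δ_D = -27.8 − (-25.636) = -2.164
δ_D = -2.164 / 0.365 = -5.93‰

-5.9‰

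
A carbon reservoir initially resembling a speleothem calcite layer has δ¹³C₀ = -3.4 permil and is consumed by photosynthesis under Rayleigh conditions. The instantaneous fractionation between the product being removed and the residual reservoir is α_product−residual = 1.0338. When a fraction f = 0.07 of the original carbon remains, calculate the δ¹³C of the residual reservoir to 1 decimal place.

Rayleigh residual: δ_res = (δ₀ + 1000)·f^(α−1) − 1000
α − 1 = 0.03380
f^(α−1) = 0.07^(0.03380) = 0.914038
δ_res = (-3.4 + 1000) × 0.914038 − 1000 = 910.930 − 1000 = -89.07 permil

-89.1 permil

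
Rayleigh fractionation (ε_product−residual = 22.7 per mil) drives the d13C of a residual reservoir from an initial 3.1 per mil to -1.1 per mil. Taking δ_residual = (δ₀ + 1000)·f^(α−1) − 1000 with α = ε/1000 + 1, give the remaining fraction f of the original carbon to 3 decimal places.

0.831

α − 1 = ε/1000 = 0.0227
(δ_res + 1000)/(δ₀ + 1000) = (-1.1 + 1000)/(3.1 + 1000) = 998.9/1003.1 = 0.995813
f = 0.995813^(1/0.0227) = exp(ln(0.995813)/0.0227) = exp(-0.00420/0.0227)
f = exp(-0.1848) = 0.8312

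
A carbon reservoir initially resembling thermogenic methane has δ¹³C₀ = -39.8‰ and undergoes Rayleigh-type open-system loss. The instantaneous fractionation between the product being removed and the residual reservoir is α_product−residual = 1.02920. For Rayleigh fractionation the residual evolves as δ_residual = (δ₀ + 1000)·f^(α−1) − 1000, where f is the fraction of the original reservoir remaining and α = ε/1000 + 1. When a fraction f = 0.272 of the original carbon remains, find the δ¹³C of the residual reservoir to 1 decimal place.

-75.6‰

Rayleigh residual: δ_res = (δ₀ + 1000)·f^(α−1) − 1000
α − 1 = 0.02920
f^(α−1) = 0.272^(0.02920) = 0.962697
δ_res = (-39.8 + 1000) × 0.962697 − 1000 = 924.381 − 1000 = -75.62‰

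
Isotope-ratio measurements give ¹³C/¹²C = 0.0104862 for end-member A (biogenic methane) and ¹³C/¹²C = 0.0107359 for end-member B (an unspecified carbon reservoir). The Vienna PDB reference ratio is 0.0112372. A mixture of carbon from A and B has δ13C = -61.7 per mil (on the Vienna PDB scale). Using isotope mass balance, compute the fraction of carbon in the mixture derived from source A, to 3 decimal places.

δ_A = (0.0104862/0.0112372 − 1)×1000 = (0.933168 − 1)×1000 = -66.832 per mil
δ_B = (0.0107359/0.0112372 − 1)×1000 = (0.955389 − 1)×1000 = -44.611 per mil
f_A = (δ_mix − δ_B)/(δ_A − δ_B) = (-61.7 − (-44.611))/(-66.832 − (-44.611))
f_A = -17.089 / -22.221 = 0.7691

0.769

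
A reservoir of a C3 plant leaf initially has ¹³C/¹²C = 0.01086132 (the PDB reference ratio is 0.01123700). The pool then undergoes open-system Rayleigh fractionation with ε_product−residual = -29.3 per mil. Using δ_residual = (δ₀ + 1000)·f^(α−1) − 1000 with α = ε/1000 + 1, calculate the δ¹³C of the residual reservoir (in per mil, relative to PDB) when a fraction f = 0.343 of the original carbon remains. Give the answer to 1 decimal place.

-2.6 per mil

δ₀ = (0.01086132/0.01123700 − 1)×1000 = (0.966568 − 1)×1000 = -33.432 per mil
α − 1 = ε/1000 = -0.0293
f^(α−1) = 0.343^(-0.0293) = 1.031848
δ_res = (-33.432 + 1000) × 1.031848 − 1000 = 997.351 − 1000 = -2.65 per mil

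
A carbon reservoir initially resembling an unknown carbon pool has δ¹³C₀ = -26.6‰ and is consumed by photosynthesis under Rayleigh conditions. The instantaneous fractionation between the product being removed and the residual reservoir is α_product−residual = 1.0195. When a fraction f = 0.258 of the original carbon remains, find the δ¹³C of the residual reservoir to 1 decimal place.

-52.0‰

Rayleigh residual: δ_res = (δ₀ + 1000)·f^(α−1) − 1000
α − 1 = 0.01950
f^(α−1) = 0.258^(0.01950) = 0.973927
δ_res = (-26.6 + 1000) × 0.973927 − 1000 = 948.021 − 1000 = -51.98‰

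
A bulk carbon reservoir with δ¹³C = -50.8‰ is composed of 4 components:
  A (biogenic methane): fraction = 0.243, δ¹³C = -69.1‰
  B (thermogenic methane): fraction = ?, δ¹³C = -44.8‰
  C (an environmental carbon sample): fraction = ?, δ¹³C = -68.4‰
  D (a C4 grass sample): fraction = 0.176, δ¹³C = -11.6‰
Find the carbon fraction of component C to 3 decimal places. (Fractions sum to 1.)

Let f_C and f_B be the unknown fractions; fractions sum to 1 so f_C + f_B = 0.581.
Mass balance: Σ fᵢ·δᵢ = δ_bulk ⇒ f_C·(-68.4) + f_B·(-44.8) = -50.8 − (-18.833) = -31.967
Substitute f_B = 0.581 − f_C:
f_C·(-68.4 − -44.8) = -31.967 − 0.581×(-44.8) = -5.938
f_C = -5.938 / -23.6 = 0.2516

0.252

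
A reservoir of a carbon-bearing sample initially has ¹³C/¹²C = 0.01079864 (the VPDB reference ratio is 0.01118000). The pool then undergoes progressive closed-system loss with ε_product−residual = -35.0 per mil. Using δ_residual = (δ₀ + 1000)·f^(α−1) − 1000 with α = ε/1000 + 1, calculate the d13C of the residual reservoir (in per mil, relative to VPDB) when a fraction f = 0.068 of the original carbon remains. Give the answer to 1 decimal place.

δ₀ = (0.01079864/0.01118000 − 1)×1000 = (0.965889 − 1)×1000 = -34.111 per mil
α − 1 = ε/1000 = -0.0350
f^(α−1) = 0.068^(-0.0350) = 1.098657
δ_res = (-34.111 + 1000) × 1.098657 − 1000 = 1061.181 − 1000 = 61.18 per mil

61.2 per mil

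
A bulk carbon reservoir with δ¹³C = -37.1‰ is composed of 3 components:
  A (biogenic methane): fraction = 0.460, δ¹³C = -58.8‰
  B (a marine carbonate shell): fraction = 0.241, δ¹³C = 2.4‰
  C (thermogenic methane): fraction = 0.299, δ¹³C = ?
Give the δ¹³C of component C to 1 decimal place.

-35.6‰

Isotope mass balance: δ_bulk = Σ fᵢ·δᵢ.
-37.1 = 0.460×(-58.8) + 0.241×(2.4) + 0.299×δ_C
0.299·δ_C = -37.1 − (-26.470) = -10.630
δ_C = -10.630 / 0.299 = -35.55‰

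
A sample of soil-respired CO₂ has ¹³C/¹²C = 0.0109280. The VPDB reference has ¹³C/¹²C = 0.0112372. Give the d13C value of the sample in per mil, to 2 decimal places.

d13C = (R_sample / R_standard − 1) × 1000
R_sample / R_standard = 0.0109280 / 0.0112372 = 0.972484
d13C = (0.972484 − 1) × 1000 = -27.516 per mil

-27.52 per mil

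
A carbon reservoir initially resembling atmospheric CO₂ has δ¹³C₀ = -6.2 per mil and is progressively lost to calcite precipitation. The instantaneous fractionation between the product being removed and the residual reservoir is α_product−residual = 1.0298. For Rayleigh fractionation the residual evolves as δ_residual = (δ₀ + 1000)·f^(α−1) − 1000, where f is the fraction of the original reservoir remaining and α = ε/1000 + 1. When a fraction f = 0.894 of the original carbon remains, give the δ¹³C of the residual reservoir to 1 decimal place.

-9.5 per mil

Rayleigh residual: δ_res = (δ₀ + 1000)·f^(α−1) − 1000
α − 1 = 0.02980
f^(α−1) = 0.894^(0.02980) = 0.996666
δ_res = (-6.2 + 1000) × 0.996666 − 1000 = 990.487 − 1000 = -9.51 per mil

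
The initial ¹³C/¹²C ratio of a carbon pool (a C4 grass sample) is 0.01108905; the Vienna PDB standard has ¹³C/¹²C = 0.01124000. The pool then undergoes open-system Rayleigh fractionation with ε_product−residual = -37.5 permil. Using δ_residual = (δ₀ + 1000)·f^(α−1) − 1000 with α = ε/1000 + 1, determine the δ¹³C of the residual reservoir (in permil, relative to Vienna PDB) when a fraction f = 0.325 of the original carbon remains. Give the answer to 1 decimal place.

29.0 permil

δ₀ = (0.01108905/0.01124000 − 1)×1000 = (0.986570 − 1)×1000 = -13.430 permil
α − 1 = ε/1000 = -0.0375
f^(α−1) = 0.325^(-0.0375) = 1.043048
δ_res = (-13.430 + 1000) × 1.043048 − 1000 = 1029.040 − 1000 = 29.04 permil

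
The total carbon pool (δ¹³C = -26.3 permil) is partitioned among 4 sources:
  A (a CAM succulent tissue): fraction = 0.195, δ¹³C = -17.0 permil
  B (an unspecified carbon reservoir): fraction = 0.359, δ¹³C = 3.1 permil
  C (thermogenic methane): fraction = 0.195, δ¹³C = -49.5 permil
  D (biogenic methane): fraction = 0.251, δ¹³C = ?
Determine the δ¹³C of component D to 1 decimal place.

-57.6 permil

Isotope mass balance: δ_bulk = Σ fᵢ·δᵢ.
-26.3 = 0.195×(-17.0) + 0.359×(3.1) + 0.195×(-49.5) + 0.251×δ_D
0.251·δ_D = -26.3 − (-11.855) = -14.445
δ_D = -14.445 / 0.251 = -57.55 permil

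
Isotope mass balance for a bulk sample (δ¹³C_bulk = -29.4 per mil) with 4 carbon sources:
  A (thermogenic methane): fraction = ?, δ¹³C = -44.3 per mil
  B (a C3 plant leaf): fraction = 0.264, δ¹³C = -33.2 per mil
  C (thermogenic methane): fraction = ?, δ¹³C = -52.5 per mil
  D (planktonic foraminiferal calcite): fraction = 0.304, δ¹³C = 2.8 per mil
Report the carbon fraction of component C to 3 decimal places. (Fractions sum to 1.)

0.286

Let f_C and f_A be the unknown fractions; fractions sum to 1 so f_C + f_A = 0.432.
Mass balance: Σ fᵢ·δᵢ = δ_bulk ⇒ f_C·(-52.5) + f_A·(-44.3) = -29.4 − (-7.914) = -21.486
Substitute f_A = 0.432 − f_C:
f_C·(-52.5 − -44.3) = -21.486 − 0.432×(-44.3) = -2.349
f_C = -2.349 / -8.2 = 0.2864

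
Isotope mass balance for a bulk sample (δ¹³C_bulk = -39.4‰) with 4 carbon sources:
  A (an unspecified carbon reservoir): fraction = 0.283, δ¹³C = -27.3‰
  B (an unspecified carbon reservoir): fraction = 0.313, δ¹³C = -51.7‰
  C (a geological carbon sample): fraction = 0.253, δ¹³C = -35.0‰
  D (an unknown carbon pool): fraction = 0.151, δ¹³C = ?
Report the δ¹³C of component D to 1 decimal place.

Isotope mass balance: δ_bulk = Σ fᵢ·δᵢ.
-39.4 = 0.283×(-27.3) + 0.313×(-51.7) + 0.253×(-35.0) + 0.151×δ_D
0.151·δ_D = -39.4 − (-32.763) = -6.637
δ_D = -6.637 / 0.151 = -43.95‰

-44.0‰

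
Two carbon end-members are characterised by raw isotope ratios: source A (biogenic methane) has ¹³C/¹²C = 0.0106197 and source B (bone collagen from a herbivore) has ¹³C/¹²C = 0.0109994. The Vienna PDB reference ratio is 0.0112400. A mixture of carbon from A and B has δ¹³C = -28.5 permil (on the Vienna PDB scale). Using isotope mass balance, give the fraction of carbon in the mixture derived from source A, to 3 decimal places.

0.210

δ_A = (0.0106197/0.0112400 − 1)×1000 = (0.944813 − 1)×1000 = -55.187 permil
δ_B = (0.0109994/0.0112400 − 1)×1000 = (0.978594 − 1)×1000 = -21.406 permil
f_A = (δ_mix − δ_B)/(δ_A − δ_B) = (-28.5 − (-21.406))/(-55.187 − (-21.406))
f_A = -7.094 / -33.781 = 0.2100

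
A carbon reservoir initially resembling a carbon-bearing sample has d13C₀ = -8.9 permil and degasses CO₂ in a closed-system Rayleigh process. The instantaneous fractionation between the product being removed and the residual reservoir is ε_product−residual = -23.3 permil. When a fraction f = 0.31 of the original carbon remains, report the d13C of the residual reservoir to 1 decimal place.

18.5 permil

Rayleigh residual: δ_res = (δ₀ + 1000)·f^(α−1) − 1000
α = ε/1000 + 1 = 0.97670, so α − 1 = -0.02330
f^(α−1) = 0.31^(-0.02330) = 1.027664
δ_res = (-8.9 + 1000) × 1.027664 − 1000 = 1018.518 − 1000 = 18.52 permil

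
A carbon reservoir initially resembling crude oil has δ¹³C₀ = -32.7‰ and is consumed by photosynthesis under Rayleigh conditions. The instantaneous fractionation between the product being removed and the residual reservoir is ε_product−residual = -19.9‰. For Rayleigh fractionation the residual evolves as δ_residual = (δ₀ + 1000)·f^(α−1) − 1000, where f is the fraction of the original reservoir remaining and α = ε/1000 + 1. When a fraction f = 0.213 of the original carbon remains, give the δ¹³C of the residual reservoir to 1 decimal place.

Rayleigh residual: δ_res = (δ₀ + 1000)·f^(α−1) − 1000
α = ε/1000 + 1 = 0.98010, so α − 1 = -0.01990
f^(α−1) = 0.213^(-0.01990) = 1.031253
δ_res = (-32.7 + 1000) × 1.031253 − 1000 = 997.531 − 1000 = -2.47‰

-2.5‰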